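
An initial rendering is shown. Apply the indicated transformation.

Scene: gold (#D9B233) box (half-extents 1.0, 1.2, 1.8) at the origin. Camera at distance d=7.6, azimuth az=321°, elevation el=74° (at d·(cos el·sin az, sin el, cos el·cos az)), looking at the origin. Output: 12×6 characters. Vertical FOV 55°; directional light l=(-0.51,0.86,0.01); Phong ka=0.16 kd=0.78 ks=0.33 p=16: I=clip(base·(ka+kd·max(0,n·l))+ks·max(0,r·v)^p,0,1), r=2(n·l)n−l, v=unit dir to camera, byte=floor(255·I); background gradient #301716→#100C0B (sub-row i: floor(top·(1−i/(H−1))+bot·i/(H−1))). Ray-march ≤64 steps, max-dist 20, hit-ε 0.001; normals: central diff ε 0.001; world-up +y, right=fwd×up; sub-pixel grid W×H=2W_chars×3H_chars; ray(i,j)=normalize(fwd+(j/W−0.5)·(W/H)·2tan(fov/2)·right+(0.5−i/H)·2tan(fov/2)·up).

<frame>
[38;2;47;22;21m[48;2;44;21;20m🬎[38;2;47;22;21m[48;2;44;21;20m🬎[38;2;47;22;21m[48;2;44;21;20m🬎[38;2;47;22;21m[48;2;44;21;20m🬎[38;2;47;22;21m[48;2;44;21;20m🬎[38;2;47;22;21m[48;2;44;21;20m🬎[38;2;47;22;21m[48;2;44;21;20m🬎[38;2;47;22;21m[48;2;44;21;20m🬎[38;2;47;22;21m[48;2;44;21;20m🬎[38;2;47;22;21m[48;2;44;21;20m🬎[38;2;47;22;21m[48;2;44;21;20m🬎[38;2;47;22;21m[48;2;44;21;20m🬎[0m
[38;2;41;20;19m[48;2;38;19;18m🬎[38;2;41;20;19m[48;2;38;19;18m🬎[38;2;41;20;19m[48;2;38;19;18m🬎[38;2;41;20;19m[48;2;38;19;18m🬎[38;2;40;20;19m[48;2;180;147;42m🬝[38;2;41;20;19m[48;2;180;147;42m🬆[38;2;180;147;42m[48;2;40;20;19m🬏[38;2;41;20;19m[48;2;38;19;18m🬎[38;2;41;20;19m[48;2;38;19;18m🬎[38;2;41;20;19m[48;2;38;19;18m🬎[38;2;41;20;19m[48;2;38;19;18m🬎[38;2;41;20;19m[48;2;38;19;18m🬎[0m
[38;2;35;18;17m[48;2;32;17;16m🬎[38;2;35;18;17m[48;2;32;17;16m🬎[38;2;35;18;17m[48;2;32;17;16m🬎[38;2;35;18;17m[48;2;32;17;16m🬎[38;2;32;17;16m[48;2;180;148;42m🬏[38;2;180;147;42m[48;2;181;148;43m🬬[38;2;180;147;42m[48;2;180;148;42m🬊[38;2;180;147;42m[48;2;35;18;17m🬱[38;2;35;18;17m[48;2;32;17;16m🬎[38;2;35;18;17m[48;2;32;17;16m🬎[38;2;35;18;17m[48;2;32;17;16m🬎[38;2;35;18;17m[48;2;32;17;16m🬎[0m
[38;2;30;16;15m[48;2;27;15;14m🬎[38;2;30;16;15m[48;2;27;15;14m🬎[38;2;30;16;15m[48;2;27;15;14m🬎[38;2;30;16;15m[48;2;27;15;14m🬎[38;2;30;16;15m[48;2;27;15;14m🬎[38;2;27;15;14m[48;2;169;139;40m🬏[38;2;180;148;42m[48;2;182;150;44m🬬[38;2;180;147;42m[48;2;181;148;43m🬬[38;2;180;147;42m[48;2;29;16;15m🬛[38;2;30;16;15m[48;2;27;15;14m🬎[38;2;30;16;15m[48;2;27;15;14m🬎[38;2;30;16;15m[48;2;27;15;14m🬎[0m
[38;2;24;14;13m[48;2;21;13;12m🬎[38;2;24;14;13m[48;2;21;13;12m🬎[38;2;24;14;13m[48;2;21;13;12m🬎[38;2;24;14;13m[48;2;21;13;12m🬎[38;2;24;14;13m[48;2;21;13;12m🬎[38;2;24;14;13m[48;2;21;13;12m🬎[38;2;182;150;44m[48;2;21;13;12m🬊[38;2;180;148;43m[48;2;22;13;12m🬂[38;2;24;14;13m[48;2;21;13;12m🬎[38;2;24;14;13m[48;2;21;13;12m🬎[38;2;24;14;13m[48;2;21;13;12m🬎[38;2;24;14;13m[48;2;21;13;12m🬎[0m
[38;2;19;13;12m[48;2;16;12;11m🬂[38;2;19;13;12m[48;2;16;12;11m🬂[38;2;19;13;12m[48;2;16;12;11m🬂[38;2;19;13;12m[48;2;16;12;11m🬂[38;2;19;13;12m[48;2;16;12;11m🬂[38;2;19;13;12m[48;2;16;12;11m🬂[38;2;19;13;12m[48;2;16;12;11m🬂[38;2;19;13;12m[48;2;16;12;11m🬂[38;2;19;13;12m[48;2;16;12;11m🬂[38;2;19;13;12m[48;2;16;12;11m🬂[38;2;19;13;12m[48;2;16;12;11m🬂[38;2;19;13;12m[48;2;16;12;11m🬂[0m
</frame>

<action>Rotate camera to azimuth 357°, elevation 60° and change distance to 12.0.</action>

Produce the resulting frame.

<frame>
[38;2;47;22;21m[48;2;44;21;20m🬎[38;2;47;22;21m[48;2;44;21;20m🬎[38;2;47;22;21m[48;2;44;21;20m🬎[38;2;47;22;21m[48;2;44;21;20m🬎[38;2;47;22;21m[48;2;44;21;20m🬎[38;2;47;22;21m[48;2;44;21;20m🬎[38;2;47;22;21m[48;2;44;21;20m🬎[38;2;47;22;21m[48;2;44;21;20m🬎[38;2;47;22;21m[48;2;44;21;20m🬎[38;2;47;22;21m[48;2;44;21;20m🬎[38;2;47;22;21m[48;2;44;21;20m🬎[38;2;47;22;21m[48;2;44;21;20m🬎[0m
[38;2;41;20;19m[48;2;38;19;18m🬎[38;2;41;20;19m[48;2;38;19;18m🬎[38;2;41;20;19m[48;2;38;19;18m🬎[38;2;41;20;19m[48;2;38;19;18m🬎[38;2;41;20;19m[48;2;38;19;18m🬎[38;2;41;20;19m[48;2;38;19;18m🬎[38;2;41;20;19m[48;2;38;19;18m🬎[38;2;41;20;19m[48;2;38;19;18m🬎[38;2;41;20;19m[48;2;38;19;18m🬎[38;2;41;20;19m[48;2;38;19;18m🬎[38;2;41;20;19m[48;2;38;19;18m🬎[38;2;41;20;19m[48;2;38;19;18m🬎[0m
[38;2;35;18;17m[48;2;32;17;16m🬎[38;2;35;18;17m[48;2;32;17;16m🬎[38;2;35;18;17m[48;2;32;17;16m🬎[38;2;35;18;17m[48;2;32;17;16m🬎[38;2;35;18;17m[48;2;32;17;16m🬎[38;2;180;148;42m[48;2;34;18;17m▐[38;2;180;147;42m[48;2;180;148;42m🬊[38;2;35;18;17m[48;2;32;17;16m🬎[38;2;35;18;17m[48;2;32;17;16m🬎[38;2;35;18;17m[48;2;32;17;16m🬎[38;2;35;18;17m[48;2;32;17;16m🬎[38;2;35;18;17m[48;2;32;17;16m🬎[0m
[38;2;30;16;15m[48;2;27;15;14m🬎[38;2;30;16;15m[48;2;27;15;14m🬎[38;2;30;16;15m[48;2;27;15;14m🬎[38;2;30;16;15m[48;2;27;15;14m🬎[38;2;30;16;15m[48;2;27;15;14m🬎[38;2;181;148;43m[48;2;30;19;13m🬉[38;2;180;148;42m[48;2;36;29;8m🬎[38;2;30;16;15m[48;2;27;15;14m🬎[38;2;30;16;15m[48;2;27;15;14m🬎[38;2;30;16;15m[48;2;27;15;14m🬎[38;2;30;16;15m[48;2;27;15;14m🬎[38;2;30;16;15m[48;2;27;15;14m🬎[0m
[38;2;24;14;13m[48;2;21;13;12m🬎[38;2;24;14;13m[48;2;21;13;12m🬎[38;2;24;14;13m[48;2;21;13;12m🬎[38;2;24;14;13m[48;2;21;13;12m🬎[38;2;24;14;13m[48;2;21;13;12m🬎[38;2;36;29;8m[48;2;22;13;12m🬁[38;2;36;29;8m[48;2;22;13;12m🬂[38;2;24;14;13m[48;2;21;13;12m🬎[38;2;24;14;13m[48;2;21;13;12m🬎[38;2;24;14;13m[48;2;21;13;12m🬎[38;2;24;14;13m[48;2;21;13;12m🬎[38;2;24;14;13m[48;2;21;13;12m🬎[0m
[38;2;19;13;12m[48;2;16;12;11m🬂[38;2;19;13;12m[48;2;16;12;11m🬂[38;2;19;13;12m[48;2;16;12;11m🬂[38;2;19;13;12m[48;2;16;12;11m🬂[38;2;19;13;12m[48;2;16;12;11m🬂[38;2;19;13;12m[48;2;16;12;11m🬂[38;2;19;13;12m[48;2;16;12;11m🬂[38;2;19;13;12m[48;2;16;12;11m🬂[38;2;19;13;12m[48;2;16;12;11m🬂[38;2;19;13;12m[48;2;16;12;11m🬂[38;2;19;13;12m[48;2;16;12;11m🬂[38;2;19;13;12m[48;2;16;12;11m🬂[0m
</frame>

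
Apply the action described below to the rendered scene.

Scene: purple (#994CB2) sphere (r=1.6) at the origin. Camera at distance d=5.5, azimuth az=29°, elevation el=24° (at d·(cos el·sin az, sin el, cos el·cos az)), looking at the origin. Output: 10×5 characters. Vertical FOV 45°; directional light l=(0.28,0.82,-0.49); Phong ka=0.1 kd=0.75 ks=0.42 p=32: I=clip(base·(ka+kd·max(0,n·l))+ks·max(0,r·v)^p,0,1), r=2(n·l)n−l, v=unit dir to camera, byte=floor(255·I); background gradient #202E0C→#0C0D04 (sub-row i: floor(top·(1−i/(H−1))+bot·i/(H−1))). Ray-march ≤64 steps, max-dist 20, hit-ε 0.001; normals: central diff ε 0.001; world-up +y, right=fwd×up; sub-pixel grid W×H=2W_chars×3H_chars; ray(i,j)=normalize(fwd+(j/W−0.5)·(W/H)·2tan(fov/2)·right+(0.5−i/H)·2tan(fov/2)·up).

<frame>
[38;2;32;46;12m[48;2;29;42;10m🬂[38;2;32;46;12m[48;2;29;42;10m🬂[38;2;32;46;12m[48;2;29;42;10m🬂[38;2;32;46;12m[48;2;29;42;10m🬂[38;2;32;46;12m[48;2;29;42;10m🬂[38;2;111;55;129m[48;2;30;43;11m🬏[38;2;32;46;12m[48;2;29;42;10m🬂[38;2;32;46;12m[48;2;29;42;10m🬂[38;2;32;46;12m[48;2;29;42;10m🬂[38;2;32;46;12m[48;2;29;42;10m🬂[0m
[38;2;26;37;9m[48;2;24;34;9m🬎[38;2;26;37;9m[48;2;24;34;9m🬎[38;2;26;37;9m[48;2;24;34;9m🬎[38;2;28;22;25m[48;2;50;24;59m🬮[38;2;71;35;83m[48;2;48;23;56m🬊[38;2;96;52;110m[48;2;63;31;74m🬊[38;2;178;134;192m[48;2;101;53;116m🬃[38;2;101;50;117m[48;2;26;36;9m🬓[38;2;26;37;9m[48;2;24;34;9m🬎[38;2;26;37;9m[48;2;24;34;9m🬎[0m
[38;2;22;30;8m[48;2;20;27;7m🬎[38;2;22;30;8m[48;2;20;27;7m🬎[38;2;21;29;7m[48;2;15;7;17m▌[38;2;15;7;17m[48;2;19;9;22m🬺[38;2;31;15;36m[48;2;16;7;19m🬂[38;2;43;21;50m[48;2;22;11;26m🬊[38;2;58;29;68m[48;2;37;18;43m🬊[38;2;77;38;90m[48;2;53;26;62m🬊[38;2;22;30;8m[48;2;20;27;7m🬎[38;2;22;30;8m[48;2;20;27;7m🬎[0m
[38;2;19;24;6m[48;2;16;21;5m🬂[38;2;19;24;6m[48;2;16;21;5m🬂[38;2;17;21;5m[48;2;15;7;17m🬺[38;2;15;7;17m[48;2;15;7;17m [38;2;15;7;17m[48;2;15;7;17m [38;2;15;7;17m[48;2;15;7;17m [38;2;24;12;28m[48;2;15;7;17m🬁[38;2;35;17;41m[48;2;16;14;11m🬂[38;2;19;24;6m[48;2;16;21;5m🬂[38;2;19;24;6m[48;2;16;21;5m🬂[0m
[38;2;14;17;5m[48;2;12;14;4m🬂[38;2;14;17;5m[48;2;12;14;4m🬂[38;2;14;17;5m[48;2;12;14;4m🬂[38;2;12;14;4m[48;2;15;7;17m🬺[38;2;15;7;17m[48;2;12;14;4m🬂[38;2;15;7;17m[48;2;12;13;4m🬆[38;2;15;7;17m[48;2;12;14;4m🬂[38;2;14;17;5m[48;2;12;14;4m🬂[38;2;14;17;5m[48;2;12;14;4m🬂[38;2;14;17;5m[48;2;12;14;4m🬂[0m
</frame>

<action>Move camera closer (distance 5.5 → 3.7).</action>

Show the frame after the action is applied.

<frame>
[38;2;32;46;12m[48;2;29;42;10m🬂[38;2;32;46;12m[48;2;29;42;10m🬂[38;2;31;45;11m[48;2;45;22;53m🬆[38;2;67;33;78m[48;2;52;25;61m🬊[38;2;75;36;87m[48;2;60;30;70m🬊[38;2;88;46;102m[48;2;70;35;82m🬊[38;2;99;54;114m[48;2;142;99;156m🬒[38;2;32;46;12m[48;2;117;68;133m🬁[38;2;99;49;116m[48;2;30;43;11m🬏[38;2;32;46;12m[48;2;29;42;10m🬂[0m
[38;2;26;37;9m[48;2;24;34;9m🬎[38;2;26;37;9m[48;2;18;8;20m🬄[38;2;31;15;36m[48;2;18;9;22m🬊[38;2;39;19;46m[48;2;28;13;32m🬊[38;2;48;23;55m[48;2;36;18;42m🬊[38;2;56;28;65m[48;2;44;22;51m🬊[38;2;74;40;84m[48;2;55;27;64m🬂[38;2;97;58;110m[48;2;65;32;75m🬂[38;2;90;44;105m[48;2;73;36;85m🬊[38;2;84;41;98m[48;2;26;36;9m🬏[0m
[38;2;22;30;8m[48;2;20;27;7m🬎[38;2;15;7;17m[48;2;15;7;17m [38;2;15;7;17m[48;2;15;7;17m [38;2;21;10;24m[48;2;15;7;17m🬁[38;2;25;12;29m[48;2;16;7;18m🬊[38;2;33;16;39m[48;2;22;11;26m🬊[38;2;41;20;48m[48;2;30;15;35m🬊[38;2;50;25;59m[48;2;38;19;45m🬊[38;2;61;29;71m[48;2;48;23;56m🬊[38;2;64;31;74m[48;2;21;29;7m▌[0m
[38;2;19;24;6m[48;2;16;21;5m🬂[38;2;15;7;17m[48;2;16;20;5m🬬[38;2;15;7;17m[48;2;15;7;17m [38;2;15;7;17m[48;2;15;7;17m [38;2;15;7;17m[48;2;15;7;17m [38;2;15;7;17m[48;2;15;7;18m🬺[38;2;21;10;25m[48;2;15;7;17m🬂[38;2;27;13;32m[48;2;17;8;19m🬊[38;2;36;18;42m[48;2;24;12;28m🬊[38;2;42;20;49m[48;2;17;21;5m🬄[0m
[38;2;14;17;5m[48;2;12;14;4m🬂[38;2;12;14;4m[48;2;15;7;17m🬺[38;2;15;7;17m[48;2;12;13;4m🬬[38;2;15;7;17m[48;2;15;7;17m [38;2;15;7;17m[48;2;15;7;17m [38;2;15;7;17m[48;2;15;7;17m [38;2;15;7;17m[48;2;15;7;17m [38;2;15;7;17m[48;2;15;7;17m [38;2;15;7;17m[48;2;12;13;4m🬆[38;2;14;17;5m[48;2;12;14;4m🬂[0m
</frame>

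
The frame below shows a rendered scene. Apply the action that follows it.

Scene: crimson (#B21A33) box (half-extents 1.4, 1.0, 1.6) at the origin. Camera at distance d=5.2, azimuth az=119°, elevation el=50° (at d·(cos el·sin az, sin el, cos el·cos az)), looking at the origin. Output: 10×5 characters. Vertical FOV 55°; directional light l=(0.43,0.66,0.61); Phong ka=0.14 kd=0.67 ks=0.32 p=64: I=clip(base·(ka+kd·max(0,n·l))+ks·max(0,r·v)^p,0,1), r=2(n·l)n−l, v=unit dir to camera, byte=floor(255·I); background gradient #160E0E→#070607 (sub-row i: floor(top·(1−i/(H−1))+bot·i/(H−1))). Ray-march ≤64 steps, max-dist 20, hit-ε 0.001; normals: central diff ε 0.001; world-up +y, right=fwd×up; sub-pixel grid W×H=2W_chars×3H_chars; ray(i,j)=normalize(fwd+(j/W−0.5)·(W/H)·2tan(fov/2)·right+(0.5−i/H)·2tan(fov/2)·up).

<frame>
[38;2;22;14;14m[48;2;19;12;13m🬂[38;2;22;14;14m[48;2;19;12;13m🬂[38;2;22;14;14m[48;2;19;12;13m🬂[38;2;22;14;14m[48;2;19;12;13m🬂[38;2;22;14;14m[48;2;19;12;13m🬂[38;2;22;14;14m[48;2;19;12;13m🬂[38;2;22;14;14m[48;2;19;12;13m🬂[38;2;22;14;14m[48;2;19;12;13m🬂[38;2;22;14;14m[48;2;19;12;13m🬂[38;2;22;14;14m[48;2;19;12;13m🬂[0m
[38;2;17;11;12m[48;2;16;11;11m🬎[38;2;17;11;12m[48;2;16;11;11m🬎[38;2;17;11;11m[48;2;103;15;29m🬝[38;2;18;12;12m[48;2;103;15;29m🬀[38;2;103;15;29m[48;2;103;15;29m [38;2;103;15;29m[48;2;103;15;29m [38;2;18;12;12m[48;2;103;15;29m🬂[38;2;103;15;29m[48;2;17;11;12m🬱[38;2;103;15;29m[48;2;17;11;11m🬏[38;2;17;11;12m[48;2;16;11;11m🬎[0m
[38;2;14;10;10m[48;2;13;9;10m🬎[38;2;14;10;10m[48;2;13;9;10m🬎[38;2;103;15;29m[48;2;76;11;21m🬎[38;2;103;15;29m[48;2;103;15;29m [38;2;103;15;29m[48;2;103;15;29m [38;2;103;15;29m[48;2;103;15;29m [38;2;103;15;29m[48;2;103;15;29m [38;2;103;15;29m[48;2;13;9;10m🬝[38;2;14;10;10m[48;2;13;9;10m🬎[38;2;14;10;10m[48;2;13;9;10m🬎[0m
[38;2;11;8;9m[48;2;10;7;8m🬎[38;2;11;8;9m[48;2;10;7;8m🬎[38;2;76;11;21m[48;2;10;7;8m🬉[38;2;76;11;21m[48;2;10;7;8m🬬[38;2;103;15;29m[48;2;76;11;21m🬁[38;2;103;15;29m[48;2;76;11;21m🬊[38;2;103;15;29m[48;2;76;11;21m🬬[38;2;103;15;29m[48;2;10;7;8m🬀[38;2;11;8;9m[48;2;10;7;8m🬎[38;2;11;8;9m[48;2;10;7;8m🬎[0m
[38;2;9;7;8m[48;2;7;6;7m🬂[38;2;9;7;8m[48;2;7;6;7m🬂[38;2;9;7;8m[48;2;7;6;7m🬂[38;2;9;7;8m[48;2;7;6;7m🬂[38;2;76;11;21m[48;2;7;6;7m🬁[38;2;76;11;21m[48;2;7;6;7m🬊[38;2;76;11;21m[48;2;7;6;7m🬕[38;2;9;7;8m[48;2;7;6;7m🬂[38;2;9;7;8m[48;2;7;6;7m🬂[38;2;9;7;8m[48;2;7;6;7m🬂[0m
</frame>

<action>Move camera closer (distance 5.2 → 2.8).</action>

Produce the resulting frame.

<frame>
[38;2;21;13;13m[48;2;103;15;29m🬆[38;2;22;14;14m[48;2;103;15;29m🬀[38;2;103;15;29m[48;2;103;15;29m [38;2;103;15;29m[48;2;103;15;29m [38;2;103;15;29m[48;2;103;15;29m [38;2;103;15;29m[48;2;103;15;29m [38;2;103;15;29m[48;2;103;15;29m [38;2;103;15;29m[48;2;103;15;29m [38;2;103;15;29m[48;2;22;14;14m🬺[38;2;22;14;14m[48;2;103;15;29m🬂[0m
[38;2;103;15;29m[48;2;103;15;29m [38;2;103;15;29m[48;2;103;15;29m [38;2;103;15;29m[48;2;103;15;29m [38;2;103;15;29m[48;2;103;15;29m [38;2;103;15;29m[48;2;103;15;29m [38;2;103;15;29m[48;2;103;15;29m [38;2;103;15;29m[48;2;103;15;29m [38;2;103;15;29m[48;2;103;15;29m [38;2;103;15;29m[48;2;103;15;29m [38;2;103;15;29m[48;2;103;15;29m [0m
[38;2;103;15;29m[48;2;103;15;29m [38;2;103;15;29m[48;2;103;15;29m [38;2;103;15;29m[48;2;103;15;29m [38;2;103;15;29m[48;2;103;15;29m [38;2;103;15;29m[48;2;103;15;29m [38;2;103;15;29m[48;2;103;15;29m [38;2;103;15;29m[48;2;103;15;29m [38;2;103;15;29m[48;2;103;15;29m [38;2;103;15;29m[48;2;103;15;29m [38;2;103;15;29m[48;2;103;15;29m [0m
[38;2;92;13;25m[48;2;10;7;8m🬬[38;2;103;15;29m[48;2;76;11;21m🬬[38;2;103;15;29m[48;2;103;15;29m [38;2;103;15;29m[48;2;103;15;29m [38;2;103;15;29m[48;2;103;15;29m [38;2;103;15;29m[48;2;103;15;29m [38;2;103;15;29m[48;2;103;15;29m [38;2;103;15;29m[48;2;103;15;29m [38;2;103;15;29m[48;2;103;15;29m [38;2;103;15;29m[48;2;103;15;29m [0m
[38;2;9;7;8m[48;2;7;6;7m🬂[38;2;76;11;21m[48;2;7;6;7m🬂[38;2;86;12;24m[48;2;7;6;7m🬬[38;2;103;15;29m[48;2;76;11;21m🬎[38;2;103;15;29m[48;2;103;15;29m [38;2;103;15;29m[48;2;103;15;29m [38;2;103;15;29m[48;2;103;15;29m [38;2;103;15;29m[48;2;103;15;29m [38;2;103;15;29m[48;2;103;15;29m [38;2;103;15;29m[48;2;103;15;29m [0m
</frame>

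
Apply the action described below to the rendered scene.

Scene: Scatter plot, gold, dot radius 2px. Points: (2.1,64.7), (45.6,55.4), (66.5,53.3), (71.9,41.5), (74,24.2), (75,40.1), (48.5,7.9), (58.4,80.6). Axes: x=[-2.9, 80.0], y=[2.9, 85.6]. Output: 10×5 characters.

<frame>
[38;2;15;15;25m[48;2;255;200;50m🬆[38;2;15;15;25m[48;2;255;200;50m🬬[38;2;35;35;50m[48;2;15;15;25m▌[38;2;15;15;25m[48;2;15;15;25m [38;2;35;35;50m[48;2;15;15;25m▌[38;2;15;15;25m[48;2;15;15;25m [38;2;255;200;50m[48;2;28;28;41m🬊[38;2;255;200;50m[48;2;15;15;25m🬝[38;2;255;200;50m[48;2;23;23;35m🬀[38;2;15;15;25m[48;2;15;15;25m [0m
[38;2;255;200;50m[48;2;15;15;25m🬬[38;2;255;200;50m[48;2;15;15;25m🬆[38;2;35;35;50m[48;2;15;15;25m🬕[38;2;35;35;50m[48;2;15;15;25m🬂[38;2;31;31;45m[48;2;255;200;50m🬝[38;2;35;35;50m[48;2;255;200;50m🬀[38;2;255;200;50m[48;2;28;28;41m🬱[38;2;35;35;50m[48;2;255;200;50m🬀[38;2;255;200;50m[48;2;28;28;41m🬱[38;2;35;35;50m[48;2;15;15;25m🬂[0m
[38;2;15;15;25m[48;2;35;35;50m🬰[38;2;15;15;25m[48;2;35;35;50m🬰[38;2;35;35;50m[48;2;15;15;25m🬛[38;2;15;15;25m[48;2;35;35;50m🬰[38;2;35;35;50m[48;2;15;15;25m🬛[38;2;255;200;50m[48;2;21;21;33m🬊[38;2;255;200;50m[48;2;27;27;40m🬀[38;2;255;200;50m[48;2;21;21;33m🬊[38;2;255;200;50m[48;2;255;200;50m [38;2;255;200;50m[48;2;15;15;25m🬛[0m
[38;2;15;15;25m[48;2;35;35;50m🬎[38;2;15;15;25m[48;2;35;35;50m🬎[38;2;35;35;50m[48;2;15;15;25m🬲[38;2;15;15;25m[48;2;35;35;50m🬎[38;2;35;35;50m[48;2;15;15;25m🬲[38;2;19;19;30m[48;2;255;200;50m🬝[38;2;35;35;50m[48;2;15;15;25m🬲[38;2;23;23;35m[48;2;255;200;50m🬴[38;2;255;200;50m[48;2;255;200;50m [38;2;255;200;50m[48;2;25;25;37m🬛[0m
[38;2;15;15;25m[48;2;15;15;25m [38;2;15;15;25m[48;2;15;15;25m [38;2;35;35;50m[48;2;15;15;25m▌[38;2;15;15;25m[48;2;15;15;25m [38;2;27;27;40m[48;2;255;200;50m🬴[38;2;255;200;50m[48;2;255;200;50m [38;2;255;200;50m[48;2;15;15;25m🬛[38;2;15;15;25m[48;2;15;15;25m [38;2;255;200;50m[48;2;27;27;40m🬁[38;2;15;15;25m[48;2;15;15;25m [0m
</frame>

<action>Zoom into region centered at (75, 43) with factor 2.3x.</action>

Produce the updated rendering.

<frame>
[38;2;15;15;25m[48;2;15;15;25m [38;2;15;15;25m[48;2;255;200;50m🬝[38;2;35;35;50m[48;2;255;200;50m🬀[38;2;15;15;25m[48;2;255;200;50m🬊[38;2;35;35;50m[48;2;15;15;25m▌[38;2;15;15;25m[48;2;15;15;25m [38;2;35;35;50m[48;2;15;15;25m▌[38;2;15;15;25m[48;2;15;15;25m [38;2;35;35;50m[48;2;15;15;25m▌[38;2;15;15;25m[48;2;15;15;25m [0m
[38;2;35;35;50m[48;2;15;15;25m🬂[38;2;35;35;50m[48;2;15;15;25m🬂[38;2;255;200;50m[48;2;28;28;41m🬊[38;2;255;200;50m[48;2;20;20;31m🬟[38;2;35;35;50m[48;2;15;15;25m🬕[38;2;35;35;50m[48;2;15;15;25m🬂[38;2;35;35;50m[48;2;15;15;25m🬕[38;2;35;35;50m[48;2;15;15;25m🬂[38;2;35;35;50m[48;2;15;15;25m🬕[38;2;35;35;50m[48;2;15;15;25m🬂[0m
[38;2;15;15;25m[48;2;35;35;50m🬰[38;2;15;15;25m[48;2;35;35;50m🬰[38;2;27;27;40m[48;2;255;200;50m🬴[38;2;255;200;50m[48;2;255;200;50m [38;2;255;200;50m[48;2;255;200;50m [38;2;21;21;33m[48;2;255;200;50m🬊[38;2;35;35;50m[48;2;15;15;25m🬛[38;2;15;15;25m[48;2;35;35;50m🬰[38;2;35;35;50m[48;2;15;15;25m🬛[38;2;15;15;25m[48;2;35;35;50m🬰[0m
[38;2;15;15;25m[48;2;35;35;50m🬎[38;2;15;15;25m[48;2;35;35;50m🬎[38;2;35;35;50m[48;2;15;15;25m🬲[38;2;23;23;35m[48;2;255;200;50m🬺[38;2;255;200;50m[48;2;35;35;50m🬊[38;2;255;200;50m[48;2;23;23;35m🬀[38;2;35;35;50m[48;2;15;15;25m🬲[38;2;15;15;25m[48;2;35;35;50m🬎[38;2;35;35;50m[48;2;15;15;25m🬲[38;2;15;15;25m[48;2;35;35;50m🬎[0m
[38;2;15;15;25m[48;2;15;15;25m [38;2;15;15;25m[48;2;15;15;25m [38;2;35;35;50m[48;2;15;15;25m▌[38;2;15;15;25m[48;2;255;200;50m🬆[38;2;255;200;50m[48;2;15;15;25m🬺[38;2;15;15;25m[48;2;255;200;50m🬬[38;2;35;35;50m[48;2;15;15;25m▌[38;2;15;15;25m[48;2;15;15;25m [38;2;35;35;50m[48;2;15;15;25m▌[38;2;15;15;25m[48;2;15;15;25m [0m
</frame>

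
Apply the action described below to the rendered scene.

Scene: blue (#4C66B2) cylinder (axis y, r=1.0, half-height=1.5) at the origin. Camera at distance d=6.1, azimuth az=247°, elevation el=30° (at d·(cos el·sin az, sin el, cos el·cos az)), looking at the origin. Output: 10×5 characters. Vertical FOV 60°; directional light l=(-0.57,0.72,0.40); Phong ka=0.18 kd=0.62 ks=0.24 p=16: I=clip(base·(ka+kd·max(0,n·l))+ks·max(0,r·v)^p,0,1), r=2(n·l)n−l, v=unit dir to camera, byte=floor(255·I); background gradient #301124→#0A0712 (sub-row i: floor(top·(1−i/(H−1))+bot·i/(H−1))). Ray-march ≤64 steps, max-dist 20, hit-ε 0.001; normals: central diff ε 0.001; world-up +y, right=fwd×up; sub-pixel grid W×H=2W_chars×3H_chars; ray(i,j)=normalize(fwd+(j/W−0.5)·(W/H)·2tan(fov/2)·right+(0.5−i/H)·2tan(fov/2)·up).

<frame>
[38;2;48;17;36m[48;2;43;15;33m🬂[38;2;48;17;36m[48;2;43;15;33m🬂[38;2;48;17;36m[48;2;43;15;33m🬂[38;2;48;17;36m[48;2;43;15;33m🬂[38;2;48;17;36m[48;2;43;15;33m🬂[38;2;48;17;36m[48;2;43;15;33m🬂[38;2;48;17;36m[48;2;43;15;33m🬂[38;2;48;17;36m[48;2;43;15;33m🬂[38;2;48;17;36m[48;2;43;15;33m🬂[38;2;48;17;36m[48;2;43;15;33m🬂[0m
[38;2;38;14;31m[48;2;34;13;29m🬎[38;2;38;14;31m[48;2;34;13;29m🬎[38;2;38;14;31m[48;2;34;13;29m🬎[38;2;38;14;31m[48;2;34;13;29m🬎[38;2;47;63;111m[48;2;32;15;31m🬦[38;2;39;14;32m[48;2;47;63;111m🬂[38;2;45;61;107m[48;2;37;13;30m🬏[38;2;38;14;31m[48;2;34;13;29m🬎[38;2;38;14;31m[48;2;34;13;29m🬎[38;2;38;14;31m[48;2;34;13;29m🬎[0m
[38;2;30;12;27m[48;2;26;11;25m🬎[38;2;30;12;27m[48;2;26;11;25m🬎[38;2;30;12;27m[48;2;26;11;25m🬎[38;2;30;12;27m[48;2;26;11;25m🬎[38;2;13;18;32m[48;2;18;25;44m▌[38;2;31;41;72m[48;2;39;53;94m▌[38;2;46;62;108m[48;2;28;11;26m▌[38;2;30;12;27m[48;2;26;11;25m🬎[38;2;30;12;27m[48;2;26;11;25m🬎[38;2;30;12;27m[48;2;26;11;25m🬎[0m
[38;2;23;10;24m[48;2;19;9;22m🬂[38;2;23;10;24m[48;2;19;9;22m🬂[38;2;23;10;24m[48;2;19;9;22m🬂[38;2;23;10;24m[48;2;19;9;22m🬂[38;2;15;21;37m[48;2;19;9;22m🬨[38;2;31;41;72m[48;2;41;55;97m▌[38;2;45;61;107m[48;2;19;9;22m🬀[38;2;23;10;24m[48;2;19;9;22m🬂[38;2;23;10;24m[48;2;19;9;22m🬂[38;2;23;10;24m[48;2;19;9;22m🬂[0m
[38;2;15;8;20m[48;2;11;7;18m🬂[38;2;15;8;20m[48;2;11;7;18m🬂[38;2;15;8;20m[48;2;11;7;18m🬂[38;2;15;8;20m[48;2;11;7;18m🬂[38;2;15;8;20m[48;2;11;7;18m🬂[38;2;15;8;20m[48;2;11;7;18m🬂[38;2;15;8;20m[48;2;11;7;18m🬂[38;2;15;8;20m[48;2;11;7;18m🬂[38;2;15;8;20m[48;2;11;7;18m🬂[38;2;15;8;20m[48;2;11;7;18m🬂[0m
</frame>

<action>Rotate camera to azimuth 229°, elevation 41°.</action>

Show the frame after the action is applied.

<frame>
[38;2;48;17;36m[48;2;43;15;33m🬂[38;2;48;17;36m[48;2;43;15;33m🬂[38;2;48;17;36m[48;2;43;15;33m🬂[38;2;48;17;36m[48;2;43;15;33m🬂[38;2;48;17;36m[48;2;43;15;33m🬂[38;2;48;17;36m[48;2;43;15;33m🬂[38;2;48;17;36m[48;2;43;15;33m🬂[38;2;48;17;36m[48;2;43;15;33m🬂[38;2;48;17;36m[48;2;43;15;33m🬂[38;2;48;17;36m[48;2;43;15;33m🬂[0m
[38;2;38;14;31m[48;2;34;13;29m🬎[38;2;38;14;31m[48;2;34;13;29m🬎[38;2;38;14;31m[48;2;34;13;29m🬎[38;2;38;14;31m[48;2;34;13;29m🬎[38;2;38;14;31m[48;2;47;63;111m🬆[38;2;39;14;32m[48;2;47;63;111m🬂[38;2;47;63;111m[48;2;37;13;30m🬏[38;2;38;14;31m[48;2;34;13;29m🬎[38;2;38;14;31m[48;2;34;13;29m🬎[38;2;38;14;31m[48;2;34;13;29m🬎[0m
[38;2;30;12;27m[48;2;26;11;25m🬎[38;2;30;12;27m[48;2;26;11;25m🬎[38;2;30;12;27m[48;2;26;11;25m🬎[38;2;30;12;27m[48;2;26;11;25m🬎[38;2;13;18;32m[48;2;13;18;32m [38;2;47;63;111m[48;2;27;37;65m🬀[38;2;43;58;101m[48;2;28;11;26m▌[38;2;30;12;27m[48;2;26;11;25m🬎[38;2;30;12;27m[48;2;26;11;25m🬎[38;2;30;12;27m[48;2;26;11;25m🬎[0m
[38;2;23;10;24m[48;2;19;9;22m🬂[38;2;23;10;24m[48;2;19;9;22m🬂[38;2;23;10;24m[48;2;19;9;22m🬂[38;2;23;10;24m[48;2;19;9;22m🬂[38;2;19;9;22m[48;2;13;18;32m🬲[38;2;34;46;81m[48;2;20;23;42m🬉[38;2;23;10;24m[48;2;19;9;22m🬂[38;2;23;10;24m[48;2;19;9;22m🬂[38;2;23;10;24m[48;2;19;9;22m🬂[38;2;23;10;24m[48;2;19;9;22m🬂[0m
[38;2;15;8;20m[48;2;11;7;18m🬂[38;2;15;8;20m[48;2;11;7;18m🬂[38;2;15;8;20m[48;2;11;7;18m🬂[38;2;15;8;20m[48;2;11;7;18m🬂[38;2;15;8;20m[48;2;11;7;18m🬂[38;2;15;8;20m[48;2;11;7;18m🬂[38;2;15;8;20m[48;2;11;7;18m🬂[38;2;15;8;20m[48;2;11;7;18m🬂[38;2;15;8;20m[48;2;11;7;18m🬂[38;2;15;8;20m[48;2;11;7;18m🬂[0m
</frame>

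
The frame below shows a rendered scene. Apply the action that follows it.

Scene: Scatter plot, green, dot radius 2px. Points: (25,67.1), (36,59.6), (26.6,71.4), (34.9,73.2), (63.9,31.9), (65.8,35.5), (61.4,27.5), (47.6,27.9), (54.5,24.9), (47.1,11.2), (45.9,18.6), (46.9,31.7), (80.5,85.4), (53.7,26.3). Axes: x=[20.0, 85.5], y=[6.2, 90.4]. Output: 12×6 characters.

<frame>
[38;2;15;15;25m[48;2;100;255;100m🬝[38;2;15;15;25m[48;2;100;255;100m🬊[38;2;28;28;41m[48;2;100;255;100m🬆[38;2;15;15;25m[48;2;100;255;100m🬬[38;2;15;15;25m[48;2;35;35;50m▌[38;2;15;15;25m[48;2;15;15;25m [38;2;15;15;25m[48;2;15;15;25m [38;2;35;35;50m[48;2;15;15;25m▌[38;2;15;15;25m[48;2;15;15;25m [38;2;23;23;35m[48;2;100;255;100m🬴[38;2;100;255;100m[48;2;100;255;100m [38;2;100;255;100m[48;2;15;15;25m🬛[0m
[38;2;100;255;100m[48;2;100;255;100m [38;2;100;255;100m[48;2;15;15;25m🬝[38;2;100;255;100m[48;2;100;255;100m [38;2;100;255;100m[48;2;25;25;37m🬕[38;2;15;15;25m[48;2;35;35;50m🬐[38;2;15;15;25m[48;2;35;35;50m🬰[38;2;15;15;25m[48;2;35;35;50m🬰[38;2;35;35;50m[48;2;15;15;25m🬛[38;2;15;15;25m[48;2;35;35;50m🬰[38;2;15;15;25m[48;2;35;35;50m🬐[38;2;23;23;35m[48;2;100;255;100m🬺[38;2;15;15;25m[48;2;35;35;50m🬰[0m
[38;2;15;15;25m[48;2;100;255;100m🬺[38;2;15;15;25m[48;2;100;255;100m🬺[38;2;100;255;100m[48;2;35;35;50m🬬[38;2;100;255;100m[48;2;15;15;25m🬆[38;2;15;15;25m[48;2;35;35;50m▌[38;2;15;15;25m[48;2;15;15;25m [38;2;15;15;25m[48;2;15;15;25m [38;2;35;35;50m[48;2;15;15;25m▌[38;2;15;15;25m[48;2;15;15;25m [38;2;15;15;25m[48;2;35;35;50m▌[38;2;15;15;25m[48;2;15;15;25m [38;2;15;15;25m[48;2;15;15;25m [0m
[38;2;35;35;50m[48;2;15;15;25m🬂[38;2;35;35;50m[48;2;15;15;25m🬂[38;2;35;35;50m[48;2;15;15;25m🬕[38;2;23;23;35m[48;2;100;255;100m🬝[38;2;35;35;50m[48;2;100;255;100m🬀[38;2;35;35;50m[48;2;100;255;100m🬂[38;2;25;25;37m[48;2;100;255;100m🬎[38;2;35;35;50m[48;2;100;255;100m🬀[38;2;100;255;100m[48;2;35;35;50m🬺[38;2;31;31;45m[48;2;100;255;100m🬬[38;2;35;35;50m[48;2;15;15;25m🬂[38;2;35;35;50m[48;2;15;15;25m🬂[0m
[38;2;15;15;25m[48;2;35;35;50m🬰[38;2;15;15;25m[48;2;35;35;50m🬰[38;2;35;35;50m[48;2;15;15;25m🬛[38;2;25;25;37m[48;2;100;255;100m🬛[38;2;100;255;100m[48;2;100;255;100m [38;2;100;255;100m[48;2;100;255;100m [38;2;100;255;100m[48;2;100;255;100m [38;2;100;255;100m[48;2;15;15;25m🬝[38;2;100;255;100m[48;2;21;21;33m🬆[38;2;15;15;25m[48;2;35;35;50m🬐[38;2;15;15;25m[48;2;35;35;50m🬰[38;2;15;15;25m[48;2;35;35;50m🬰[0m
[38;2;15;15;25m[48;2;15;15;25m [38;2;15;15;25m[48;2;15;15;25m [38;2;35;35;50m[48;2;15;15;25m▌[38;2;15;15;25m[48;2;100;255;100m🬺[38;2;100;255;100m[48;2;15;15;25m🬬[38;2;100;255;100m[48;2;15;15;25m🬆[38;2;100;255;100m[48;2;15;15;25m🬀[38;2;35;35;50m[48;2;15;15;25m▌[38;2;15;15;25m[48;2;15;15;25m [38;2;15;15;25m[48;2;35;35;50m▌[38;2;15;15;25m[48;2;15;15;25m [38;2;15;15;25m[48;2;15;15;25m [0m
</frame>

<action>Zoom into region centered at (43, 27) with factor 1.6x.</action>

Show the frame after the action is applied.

<frame>
[38;2;15;15;25m[48;2;15;15;25m [38;2;15;15;25m[48;2;15;15;25m [38;2;35;35;50m[48;2;15;15;25m▌[38;2;15;15;25m[48;2;15;15;25m [38;2;15;15;25m[48;2;35;35;50m▌[38;2;15;15;25m[48;2;15;15;25m [38;2;15;15;25m[48;2;15;15;25m [38;2;35;35;50m[48;2;15;15;25m▌[38;2;15;15;25m[48;2;15;15;25m [38;2;15;15;25m[48;2;35;35;50m▌[38;2;15;15;25m[48;2;15;15;25m [38;2;15;15;25m[48;2;15;15;25m [0m
[38;2;15;15;25m[48;2;35;35;50m🬰[38;2;15;15;25m[48;2;35;35;50m🬰[38;2;35;35;50m[48;2;15;15;25m🬛[38;2;15;15;25m[48;2;35;35;50m🬰[38;2;15;15;25m[48;2;35;35;50m🬐[38;2;15;15;25m[48;2;35;35;50m🬰[38;2;21;21;33m[48;2;100;255;100m🬆[38;2;27;27;40m[48;2;100;255;100m🬬[38;2;15;15;25m[48;2;35;35;50m🬰[38;2;15;15;25m[48;2;35;35;50m🬐[38;2;15;15;25m[48;2;35;35;50m🬰[38;2;21;21;33m[48;2;100;255;100m🬆[0m
[38;2;15;15;25m[48;2;15;15;25m [38;2;15;15;25m[48;2;15;15;25m [38;2;35;35;50m[48;2;15;15;25m▌[38;2;15;15;25m[48;2;15;15;25m [38;2;15;15;25m[48;2;35;35;50m▌[38;2;15;15;25m[48;2;100;255;100m🬺[38;2;100;255;100m[48;2;100;255;100m [38;2;100;255;100m[48;2;100;255;100m [38;2;15;15;25m[48;2;100;255;100m🬀[38;2;28;28;41m[48;2;100;255;100m🬊[38;2;15;15;25m[48;2;100;255;100m🬀[38;2;100;255;100m[48;2;100;255;100m [0m
[38;2;35;35;50m[48;2;15;15;25m🬂[38;2;35;35;50m[48;2;15;15;25m🬂[38;2;35;35;50m[48;2;15;15;25m🬕[38;2;35;35;50m[48;2;15;15;25m🬂[38;2;35;35;50m[48;2;15;15;25m🬨[38;2;23;23;35m[48;2;100;255;100m🬝[38;2;35;35;50m[48;2;100;255;100m🬀[38;2;100;255;100m[48;2;15;15;25m🬴[38;2;100;255;100m[48;2;15;15;25m🬬[38;2;100;255;100m[48;2;28;28;41m🬆[38;2;100;255;100m[48;2;15;15;25m🬊[38;2;100;255;100m[48;2;19;19;30m🬀[0m
[38;2;15;15;25m[48;2;35;35;50m🬰[38;2;15;15;25m[48;2;35;35;50m🬰[38;2;35;35;50m[48;2;15;15;25m🬛[38;2;15;15;25m[48;2;35;35;50m🬰[38;2;15;15;25m[48;2;35;35;50m🬐[38;2;19;19;30m[48;2;100;255;100m🬴[38;2;100;255;100m[48;2;100;255;100m [38;2;100;255;100m[48;2;15;15;25m🬛[38;2;15;15;25m[48;2;35;35;50m🬰[38;2;15;15;25m[48;2;35;35;50m🬐[38;2;15;15;25m[48;2;35;35;50m🬰[38;2;15;15;25m[48;2;35;35;50m🬰[0m
[38;2;15;15;25m[48;2;15;15;25m [38;2;15;15;25m[48;2;15;15;25m [38;2;35;35;50m[48;2;15;15;25m▌[38;2;15;15;25m[48;2;15;15;25m [38;2;15;15;25m[48;2;35;35;50m▌[38;2;15;15;25m[48;2;15;15;25m [38;2;15;15;25m[48;2;100;255;100m🬺[38;2;35;35;50m[48;2;15;15;25m▌[38;2;15;15;25m[48;2;15;15;25m [38;2;15;15;25m[48;2;35;35;50m▌[38;2;15;15;25m[48;2;15;15;25m [38;2;15;15;25m[48;2;15;15;25m [0m
</frame>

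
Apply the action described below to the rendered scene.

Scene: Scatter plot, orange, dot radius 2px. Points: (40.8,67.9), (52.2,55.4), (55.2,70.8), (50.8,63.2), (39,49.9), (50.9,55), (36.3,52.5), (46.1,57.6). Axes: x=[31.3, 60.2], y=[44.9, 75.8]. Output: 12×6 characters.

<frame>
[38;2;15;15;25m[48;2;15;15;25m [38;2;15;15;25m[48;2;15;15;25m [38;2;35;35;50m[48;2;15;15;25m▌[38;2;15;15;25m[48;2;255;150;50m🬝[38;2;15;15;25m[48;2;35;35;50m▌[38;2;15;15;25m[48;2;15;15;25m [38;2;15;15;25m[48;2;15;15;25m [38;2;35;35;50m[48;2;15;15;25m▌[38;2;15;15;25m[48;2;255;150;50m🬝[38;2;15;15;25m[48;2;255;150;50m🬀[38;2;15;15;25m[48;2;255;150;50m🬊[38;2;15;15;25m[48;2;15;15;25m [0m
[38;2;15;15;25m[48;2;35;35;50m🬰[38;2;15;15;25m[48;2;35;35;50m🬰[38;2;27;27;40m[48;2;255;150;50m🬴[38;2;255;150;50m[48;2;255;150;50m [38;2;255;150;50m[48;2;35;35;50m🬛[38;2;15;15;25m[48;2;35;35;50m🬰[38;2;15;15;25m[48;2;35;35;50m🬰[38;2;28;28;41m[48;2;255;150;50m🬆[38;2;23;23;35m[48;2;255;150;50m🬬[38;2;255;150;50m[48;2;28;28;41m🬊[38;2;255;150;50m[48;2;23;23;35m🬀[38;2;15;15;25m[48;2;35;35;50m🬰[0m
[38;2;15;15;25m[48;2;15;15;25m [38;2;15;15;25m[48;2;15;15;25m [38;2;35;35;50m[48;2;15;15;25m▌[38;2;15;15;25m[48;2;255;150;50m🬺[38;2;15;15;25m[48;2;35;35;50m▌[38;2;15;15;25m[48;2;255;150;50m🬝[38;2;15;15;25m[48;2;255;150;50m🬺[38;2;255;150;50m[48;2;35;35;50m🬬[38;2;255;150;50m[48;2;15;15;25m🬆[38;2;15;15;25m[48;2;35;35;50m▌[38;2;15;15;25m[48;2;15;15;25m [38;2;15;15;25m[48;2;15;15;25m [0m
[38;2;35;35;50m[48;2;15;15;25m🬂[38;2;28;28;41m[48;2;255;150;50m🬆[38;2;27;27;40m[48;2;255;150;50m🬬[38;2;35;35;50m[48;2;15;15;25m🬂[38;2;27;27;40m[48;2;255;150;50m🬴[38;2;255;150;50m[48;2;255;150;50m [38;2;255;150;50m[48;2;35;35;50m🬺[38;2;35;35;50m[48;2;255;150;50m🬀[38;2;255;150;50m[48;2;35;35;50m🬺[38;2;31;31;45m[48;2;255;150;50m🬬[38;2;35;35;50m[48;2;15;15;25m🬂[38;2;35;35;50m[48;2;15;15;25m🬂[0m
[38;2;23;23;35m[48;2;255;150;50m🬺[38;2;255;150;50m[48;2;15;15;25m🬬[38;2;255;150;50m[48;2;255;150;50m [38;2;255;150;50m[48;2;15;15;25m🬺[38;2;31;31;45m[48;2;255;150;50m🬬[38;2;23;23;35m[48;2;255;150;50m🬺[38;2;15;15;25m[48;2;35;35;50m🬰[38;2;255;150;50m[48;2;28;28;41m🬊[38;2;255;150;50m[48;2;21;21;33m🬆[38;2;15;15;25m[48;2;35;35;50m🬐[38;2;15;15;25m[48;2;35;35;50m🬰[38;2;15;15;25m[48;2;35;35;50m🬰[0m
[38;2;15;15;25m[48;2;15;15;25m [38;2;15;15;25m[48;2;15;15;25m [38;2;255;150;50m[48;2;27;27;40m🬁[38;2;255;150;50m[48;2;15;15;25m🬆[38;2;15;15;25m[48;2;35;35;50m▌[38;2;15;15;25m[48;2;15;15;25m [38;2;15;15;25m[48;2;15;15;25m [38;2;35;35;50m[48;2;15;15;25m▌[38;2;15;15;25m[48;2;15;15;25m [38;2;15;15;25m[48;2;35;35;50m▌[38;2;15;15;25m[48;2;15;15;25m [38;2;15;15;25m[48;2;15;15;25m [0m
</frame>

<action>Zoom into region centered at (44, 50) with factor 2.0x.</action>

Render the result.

<frame>
[38;2;15;15;25m[48;2;15;15;25m [38;2;15;15;25m[48;2;15;15;25m [38;2;35;35;50m[48;2;15;15;25m▌[38;2;15;15;25m[48;2;15;15;25m [38;2;15;15;25m[48;2;35;35;50m▌[38;2;15;15;25m[48;2;15;15;25m [38;2;255;150;50m[48;2;15;15;25m🬊[38;2;255;150;50m[48;2;15;15;25m🬝[38;2;255;150;50m[48;2;15;15;25m🬀[38;2;15;15;25m[48;2;35;35;50m▌[38;2;15;15;25m[48;2;255;150;50m🬆[38;2;255;150;50m[48;2;15;15;25m🬺[0m
[38;2;255;150;50m[48;2;15;15;25m🬺[38;2;23;23;35m[48;2;255;150;50m🬬[38;2;35;35;50m[48;2;15;15;25m🬛[38;2;15;15;25m[48;2;35;35;50m🬰[38;2;15;15;25m[48;2;35;35;50m🬐[38;2;15;15;25m[48;2;35;35;50m🬰[38;2;15;15;25m[48;2;35;35;50m🬰[38;2;35;35;50m[48;2;15;15;25m🬛[38;2;15;15;25m[48;2;35;35;50m🬰[38;2;15;15;25m[48;2;35;35;50m🬐[38;2;23;23;35m[48;2;255;150;50m🬺[38;2;255;150;50m[48;2;21;21;33m🬆[0m
[38;2;255;150;50m[48;2;15;15;25m🬥[38;2;15;15;25m[48;2;255;150;50m🬀[38;2;21;21;33m[48;2;255;150;50m🬊[38;2;15;15;25m[48;2;15;15;25m [38;2;15;15;25m[48;2;35;35;50m▌[38;2;15;15;25m[48;2;15;15;25m [38;2;15;15;25m[48;2;15;15;25m [38;2;35;35;50m[48;2;15;15;25m▌[38;2;15;15;25m[48;2;15;15;25m [38;2;15;15;25m[48;2;35;35;50m▌[38;2;15;15;25m[48;2;15;15;25m [38;2;15;15;25m[48;2;15;15;25m [0m
[38;2;35;35;50m[48;2;15;15;25m🬂[38;2;255;150;50m[48;2;15;15;25m🬊[38;2;255;150;50m[48;2;27;27;40m🬀[38;2;35;35;50m[48;2;15;15;25m🬂[38;2;35;35;50m[48;2;15;15;25m🬨[38;2;35;35;50m[48;2;15;15;25m🬂[38;2;35;35;50m[48;2;15;15;25m🬂[38;2;35;35;50m[48;2;15;15;25m🬕[38;2;35;35;50m[48;2;15;15;25m🬂[38;2;35;35;50m[48;2;15;15;25m🬨[38;2;35;35;50m[48;2;15;15;25m🬂[38;2;35;35;50m[48;2;15;15;25m🬂[0m
[38;2;15;15;25m[48;2;35;35;50m🬰[38;2;15;15;25m[48;2;35;35;50m🬰[38;2;35;35;50m[48;2;15;15;25m🬛[38;2;15;15;25m[48;2;35;35;50m🬰[38;2;15;15;25m[48;2;35;35;50m🬐[38;2;15;15;25m[48;2;35;35;50m🬰[38;2;15;15;25m[48;2;35;35;50m🬰[38;2;35;35;50m[48;2;15;15;25m🬛[38;2;15;15;25m[48;2;35;35;50m🬰[38;2;15;15;25m[48;2;35;35;50m🬐[38;2;15;15;25m[48;2;35;35;50m🬰[38;2;15;15;25m[48;2;35;35;50m🬰[0m
[38;2;15;15;25m[48;2;15;15;25m [38;2;15;15;25m[48;2;15;15;25m [38;2;35;35;50m[48;2;15;15;25m▌[38;2;15;15;25m[48;2;15;15;25m [38;2;15;15;25m[48;2;35;35;50m▌[38;2;15;15;25m[48;2;15;15;25m [38;2;15;15;25m[48;2;15;15;25m [38;2;35;35;50m[48;2;15;15;25m▌[38;2;15;15;25m[48;2;15;15;25m [38;2;15;15;25m[48;2;35;35;50m▌[38;2;15;15;25m[48;2;15;15;25m [38;2;15;15;25m[48;2;15;15;25m [0m
</frame>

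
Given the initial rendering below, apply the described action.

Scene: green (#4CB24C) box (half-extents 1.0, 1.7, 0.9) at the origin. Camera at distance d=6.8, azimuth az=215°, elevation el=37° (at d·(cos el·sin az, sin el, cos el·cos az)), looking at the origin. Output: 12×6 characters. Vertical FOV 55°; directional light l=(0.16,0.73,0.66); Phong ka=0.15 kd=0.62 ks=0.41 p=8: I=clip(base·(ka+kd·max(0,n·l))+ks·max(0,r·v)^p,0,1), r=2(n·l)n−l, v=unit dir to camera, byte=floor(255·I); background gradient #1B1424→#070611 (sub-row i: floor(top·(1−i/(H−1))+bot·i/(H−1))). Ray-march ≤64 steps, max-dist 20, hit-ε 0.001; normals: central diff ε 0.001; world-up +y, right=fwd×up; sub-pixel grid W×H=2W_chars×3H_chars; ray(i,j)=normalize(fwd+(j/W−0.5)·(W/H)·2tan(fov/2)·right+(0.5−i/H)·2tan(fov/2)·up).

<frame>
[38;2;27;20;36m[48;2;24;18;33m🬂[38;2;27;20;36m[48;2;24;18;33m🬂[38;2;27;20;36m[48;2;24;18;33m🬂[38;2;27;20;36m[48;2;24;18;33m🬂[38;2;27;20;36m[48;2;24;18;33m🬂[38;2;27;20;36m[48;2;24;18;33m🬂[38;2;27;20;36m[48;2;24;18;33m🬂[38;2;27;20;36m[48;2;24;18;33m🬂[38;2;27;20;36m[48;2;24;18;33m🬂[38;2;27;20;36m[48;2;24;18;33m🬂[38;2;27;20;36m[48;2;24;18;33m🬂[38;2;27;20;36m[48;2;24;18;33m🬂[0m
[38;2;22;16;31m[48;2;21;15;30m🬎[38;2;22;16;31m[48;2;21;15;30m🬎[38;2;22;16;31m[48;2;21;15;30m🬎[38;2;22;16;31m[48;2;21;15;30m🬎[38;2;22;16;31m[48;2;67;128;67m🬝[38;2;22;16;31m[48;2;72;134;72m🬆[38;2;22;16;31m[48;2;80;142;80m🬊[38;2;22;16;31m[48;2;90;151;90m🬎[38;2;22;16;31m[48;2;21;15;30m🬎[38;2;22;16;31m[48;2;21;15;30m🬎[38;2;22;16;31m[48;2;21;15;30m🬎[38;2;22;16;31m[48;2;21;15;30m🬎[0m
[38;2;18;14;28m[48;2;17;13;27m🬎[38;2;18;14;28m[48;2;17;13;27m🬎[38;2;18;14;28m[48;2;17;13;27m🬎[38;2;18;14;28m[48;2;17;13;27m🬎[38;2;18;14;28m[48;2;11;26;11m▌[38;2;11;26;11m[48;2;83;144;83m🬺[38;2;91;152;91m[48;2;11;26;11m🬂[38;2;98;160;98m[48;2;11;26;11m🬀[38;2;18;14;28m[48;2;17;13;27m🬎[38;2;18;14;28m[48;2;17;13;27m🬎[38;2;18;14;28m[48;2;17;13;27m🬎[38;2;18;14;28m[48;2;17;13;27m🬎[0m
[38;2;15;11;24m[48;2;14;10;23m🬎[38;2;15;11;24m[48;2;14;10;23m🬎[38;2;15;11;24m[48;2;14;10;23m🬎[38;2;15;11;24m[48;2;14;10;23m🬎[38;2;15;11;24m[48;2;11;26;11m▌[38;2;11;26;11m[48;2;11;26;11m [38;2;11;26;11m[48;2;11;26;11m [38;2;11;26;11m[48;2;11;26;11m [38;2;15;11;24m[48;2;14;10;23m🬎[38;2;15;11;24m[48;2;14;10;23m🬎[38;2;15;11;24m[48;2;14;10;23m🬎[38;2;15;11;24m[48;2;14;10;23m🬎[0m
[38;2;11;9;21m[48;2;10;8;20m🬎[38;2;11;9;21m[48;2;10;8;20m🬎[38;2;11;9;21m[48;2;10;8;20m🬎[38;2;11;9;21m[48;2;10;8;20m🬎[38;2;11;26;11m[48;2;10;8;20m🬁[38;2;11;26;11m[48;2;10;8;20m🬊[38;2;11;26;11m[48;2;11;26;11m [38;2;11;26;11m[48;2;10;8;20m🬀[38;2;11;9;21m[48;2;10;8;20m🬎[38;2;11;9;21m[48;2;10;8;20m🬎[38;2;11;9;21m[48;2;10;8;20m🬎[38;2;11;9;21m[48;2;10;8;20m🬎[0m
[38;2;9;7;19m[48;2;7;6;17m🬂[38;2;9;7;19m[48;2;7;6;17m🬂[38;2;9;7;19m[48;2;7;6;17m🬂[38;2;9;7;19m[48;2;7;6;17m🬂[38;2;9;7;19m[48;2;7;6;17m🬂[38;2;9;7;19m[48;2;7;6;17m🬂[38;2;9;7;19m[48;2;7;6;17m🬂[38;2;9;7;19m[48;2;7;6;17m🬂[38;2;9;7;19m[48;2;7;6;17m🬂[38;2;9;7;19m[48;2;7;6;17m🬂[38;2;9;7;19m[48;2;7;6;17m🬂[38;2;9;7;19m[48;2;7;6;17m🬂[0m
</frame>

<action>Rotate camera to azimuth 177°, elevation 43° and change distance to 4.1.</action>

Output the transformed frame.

<frame>
[38;2;27;20;36m[48;2;24;18;33m🬂[38;2;27;20;36m[48;2;24;18;33m🬂[38;2;27;20;36m[48;2;24;18;33m🬂[38;2;26;19;35m[48;2;83;145;83m🬆[38;2;27;20;36m[48;2;82;143;82m🬂[38;2;27;20;36m[48;2;79;141;79m🬂[38;2;27;20;36m[48;2;74;135;74m🬂[38;2;27;20;36m[48;2;67;129;67m🬂[38;2;27;20;36m[48;2;61;122;61m🬂[38;2;58;119;58m[48;2;25;19;34m🬏[38;2;27;20;36m[48;2;24;18;33m🬂[38;2;27;20;36m[48;2;24;18;33m🬂[0m
[38;2;22;16;31m[48;2;21;15;30m🬎[38;2;22;16;31m[48;2;21;15;30m🬎[38;2;98;160;98m[48;2;20;18;27m🬇[38;2;98;159;98m[48;2;11;26;11m🬎[38;2;99;161;99m[48;2;11;26;11m🬎[38;2;96;157;96m[48;2;11;26;11m🬎[38;2;88;149;88m[48;2;11;26;11m🬎[38;2;78;140;78m[48;2;11;26;11m🬎[38;2;68;129;68m[48;2;11;26;11m🬎[38;2;60;122;60m[48;2;15;23;18m🬌[38;2;22;16;31m[48;2;21;15;30m🬎[38;2;22;16;31m[48;2;21;15;30m🬎[0m
[38;2;18;14;28m[48;2;17;13;27m🬎[38;2;18;14;28m[48;2;17;13;27m🬎[38;2;18;14;28m[48;2;17;13;27m🬎[38;2;11;26;11m[48;2;11;26;11m [38;2;11;26;11m[48;2;11;26;11m [38;2;11;26;11m[48;2;11;26;11m [38;2;11;26;11m[48;2;11;26;11m [38;2;11;26;11m[48;2;11;26;11m [38;2;11;26;11m[48;2;11;26;11m [38;2;11;26;11m[48;2;17;13;27m🬕[38;2;18;14;28m[48;2;17;13;27m🬎[38;2;18;14;28m[48;2;17;13;27m🬎[0m
[38;2;15;11;24m[48;2;14;10;23m🬎[38;2;15;11;24m[48;2;14;10;23m🬎[38;2;15;11;24m[48;2;14;10;23m🬎[38;2;15;11;24m[48;2;11;26;11m▌[38;2;11;26;11m[48;2;11;26;11m [38;2;11;26;11m[48;2;11;26;11m [38;2;11;26;11m[48;2;11;26;11m [38;2;11;26;11m[48;2;11;26;11m [38;2;11;26;11m[48;2;11;26;11m [38;2;11;26;11m[48;2;14;10;23m🬀[38;2;15;11;24m[48;2;14;10;23m🬎[38;2;15;11;24m[48;2;14;10;23m🬎[0m
[38;2;11;9;21m[48;2;10;8;20m🬎[38;2;11;9;21m[48;2;10;8;20m🬎[38;2;11;9;21m[48;2;10;8;20m🬎[38;2;11;9;21m[48;2;10;8;20m🬎[38;2;11;26;11m[48;2;11;26;11m [38;2;11;26;11m[48;2;11;26;11m [38;2;11;26;11m[48;2;11;26;11m [38;2;11;26;11m[48;2;11;26;11m [38;2;11;26;11m[48;2;10;8;20m🬕[38;2;11;9;21m[48;2;10;8;20m🬎[38;2;11;9;21m[48;2;10;8;20m🬎[38;2;11;9;21m[48;2;10;8;20m🬎[0m
[38;2;9;7;19m[48;2;7;6;17m🬂[38;2;9;7;19m[48;2;7;6;17m🬂[38;2;9;7;19m[48;2;7;6;17m🬂[38;2;9;7;19m[48;2;7;6;17m🬂[38;2;11;26;11m[48;2;7;6;17m🬉[38;2;11;26;11m[48;2;7;6;17m🬎[38;2;11;26;11m[48;2;7;6;17m🬂[38;2;11;26;11m[48;2;7;6;17m🬂[38;2;11;26;11m[48;2;7;6;17m🬀[38;2;9;7;19m[48;2;7;6;17m🬂[38;2;9;7;19m[48;2;7;6;17m🬂[38;2;9;7;19m[48;2;7;6;17m🬂[0m
</frame>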